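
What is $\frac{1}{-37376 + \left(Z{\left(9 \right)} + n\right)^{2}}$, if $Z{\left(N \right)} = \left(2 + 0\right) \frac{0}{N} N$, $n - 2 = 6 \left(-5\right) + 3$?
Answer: $- \frac{1}{36751} \approx -2.721 \cdot 10^{-5}$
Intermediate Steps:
$n = -25$ ($n = 2 + \left(6 \left(-5\right) + 3\right) = 2 + \left(-30 + 3\right) = 2 - 27 = -25$)
$Z{\left(N \right)} = 0$ ($Z{\left(N \right)} = 2 \cdot 0 N = 2 \cdot 0 = 0$)
$\frac{1}{-37376 + \left(Z{\left(9 \right)} + n\right)^{2}} = \frac{1}{-37376 + \left(0 - 25\right)^{2}} = \frac{1}{-37376 + \left(-25\right)^{2}} = \frac{1}{-37376 + 625} = \frac{1}{-36751} = - \frac{1}{36751}$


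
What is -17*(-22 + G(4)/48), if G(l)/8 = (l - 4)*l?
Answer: 374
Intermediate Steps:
G(l) = 8*l*(-4 + l) (G(l) = 8*((l - 4)*l) = 8*((-4 + l)*l) = 8*(l*(-4 + l)) = 8*l*(-4 + l))
-17*(-22 + G(4)/48) = -17*(-22 + (8*4*(-4 + 4))/48) = -17*(-22 + (8*4*0)*(1/48)) = -17*(-22 + 0*(1/48)) = -17*(-22 + 0) = -17*(-22) = 374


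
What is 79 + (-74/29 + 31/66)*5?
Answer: 131281/1914 ≈ 68.590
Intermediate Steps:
79 + (-74/29 + 31/66)*5 = 79 - 3985/1914*5 = 79 - 19925/1914 = 131281/1914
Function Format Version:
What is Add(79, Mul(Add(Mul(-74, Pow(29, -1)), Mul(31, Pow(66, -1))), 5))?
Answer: Rational(131281, 1914) ≈ 68.590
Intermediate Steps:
Add(79, Mul(Add(Mul(-74, Pow(29, -1)), Mul(31, Pow(66, -1))), 5)) = Add(79, Mul(Add(Mul(-74, Rational(1, 29)), Mul(31, Rational(1, 66))), 5)) = Add(79, Mul(Add(Rational(-74, 29), Rational(31, 66)), 5)) = Add(79, Mul(Rational(-3985, 1914), 5)) = Add(79, Rational(-19925, 1914)) = Rational(131281, 1914)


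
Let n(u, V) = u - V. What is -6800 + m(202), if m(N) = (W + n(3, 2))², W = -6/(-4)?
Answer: -27175/4 ≈ -6793.8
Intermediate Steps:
W = 3/2 (W = -6*(-¼) = 3/2 ≈ 1.5000)
m(N) = 25/4 (m(N) = (3/2 + (3 - 1*2))² = (3/2 + (3 - 2))² = (3/2 + 1)² = (5/2)² = 25/4)
-6800 + m(202) = -6800 + 25/4 = -27175/4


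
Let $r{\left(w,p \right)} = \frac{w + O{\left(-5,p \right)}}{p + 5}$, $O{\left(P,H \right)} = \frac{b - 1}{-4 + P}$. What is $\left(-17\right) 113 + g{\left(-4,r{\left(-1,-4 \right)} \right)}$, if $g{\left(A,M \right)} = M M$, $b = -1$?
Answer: $- \frac{155552}{81} \approx -1920.4$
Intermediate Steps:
$O{\left(P,H \right)} = - \frac{2}{-4 + P}$ ($O{\left(P,H \right)} = \frac{-1 - 1}{-4 + P} = - \frac{2}{-4 + P}$)
$r{\left(w,p \right)} = \frac{\frac{2}{9} + w}{5 + p}$ ($r{\left(w,p \right)} = \frac{w - \frac{2}{-4 - 5}}{p + 5} = \frac{w - \frac{2}{-9}}{5 + p} = \frac{w - - \frac{2}{9}}{5 + p} = \frac{w + \frac{2}{9}}{5 + p} = \frac{\frac{2}{9} + w}{5 + p}$)
$g{\left(A,M \right)} = M^{2}$
$\left(-17\right) 113 + g{\left(-4,r{\left(-1,-4 \right)} \right)} = \left(-17\right) 113 + \left(\frac{\frac{2}{9} - 1}{5 - 4}\right)^{2} = -1921 + \left(1^{-1} \left(- \frac{7}{9}\right)\right)^{2} = -1921 + \left(1 \left(- \frac{7}{9}\right)\right)^{2} = -1921 + \left(- \frac{7}{9}\right)^{2} = -1921 + \frac{49}{81} = - \frac{155552}{81}$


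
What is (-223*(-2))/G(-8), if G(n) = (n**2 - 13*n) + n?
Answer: 223/80 ≈ 2.7875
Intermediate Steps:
G(n) = n**2 - 12*n
(-223*(-2))/G(-8) = (-223*(-2))/((-8*(-12 - 8))) = 446/((-8*(-20))) = 446/160 = 446*(1/160) = 223/80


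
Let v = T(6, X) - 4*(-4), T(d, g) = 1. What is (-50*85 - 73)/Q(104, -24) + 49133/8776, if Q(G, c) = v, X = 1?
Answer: -37103387/149192 ≈ -248.70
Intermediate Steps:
v = 17 (v = 1 - 4*(-4) = 1 + 16 = 17)
Q(G, c) = 17
(-50*85 - 73)/Q(104, -24) + 49133/8776 = (-50*85 - 73)/17 + 49133/8776 = (-4250 - 73)*(1/17) + 49133*(1/8776) = -4323*1/17 + 49133/8776 = -4323/17 + 49133/8776 = -37103387/149192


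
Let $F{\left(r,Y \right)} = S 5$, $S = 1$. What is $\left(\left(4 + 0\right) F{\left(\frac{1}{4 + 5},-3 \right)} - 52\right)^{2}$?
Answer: $1024$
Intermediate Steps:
$F{\left(r,Y \right)} = 5$ ($F{\left(r,Y \right)} = 1 \cdot 5 = 5$)
$\left(\left(4 + 0\right) F{\left(\frac{1}{4 + 5},-3 \right)} - 52\right)^{2} = \left(\left(4 + 0\right) 5 - 52\right)^{2} = \left(4 \cdot 5 - 52\right)^{2} = \left(20 - 52\right)^{2} = \left(-32\right)^{2} = 1024$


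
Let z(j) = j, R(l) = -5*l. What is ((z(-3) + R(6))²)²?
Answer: 1185921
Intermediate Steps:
((z(-3) + R(6))²)² = ((-3 - 5*6)²)² = ((-3 - 30)²)² = ((-33)²)² = 1089² = 1185921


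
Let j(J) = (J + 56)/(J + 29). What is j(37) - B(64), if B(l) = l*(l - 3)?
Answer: -85857/22 ≈ -3902.6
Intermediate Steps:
j(J) = (56 + J)/(29 + J)
B(l) = l*(-3 + l)
j(37) - B(64) = (56 + 37)/(29 + 37) - 64*(-3 + 64) = 93/66 - 64*61 = (1/66)*93 - 1*3904 = 31/22 - 3904 = -85857/22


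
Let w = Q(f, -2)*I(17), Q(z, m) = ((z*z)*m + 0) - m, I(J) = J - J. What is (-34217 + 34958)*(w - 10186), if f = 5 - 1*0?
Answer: -7547826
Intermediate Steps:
I(J) = 0
f = 5 (f = 5 + 0 = 5)
Q(z, m) = -m + m*z² (Q(z, m) = (z²*m + 0) - m = (m*z² + 0) - m = m*z² - m = -m + m*z²)
w = 0 (w = -2*(-1 + 5²)*0 = -2*(-1 + 25)*0 = -2*24*0 = -48*0 = 0)
(-34217 + 34958)*(w - 10186) = (-34217 + 34958)*(0 - 10186) = 741*(-10186) = -7547826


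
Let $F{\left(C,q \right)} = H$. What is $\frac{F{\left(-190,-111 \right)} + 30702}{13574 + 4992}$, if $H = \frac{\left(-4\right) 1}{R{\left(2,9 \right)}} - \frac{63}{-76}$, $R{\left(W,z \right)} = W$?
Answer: $\frac{2333263}{1411016} \approx 1.6536$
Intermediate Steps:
$H = - \frac{89}{76}$ ($H = \frac{\left(-4\right) 1}{2} - \frac{63}{-76} = \left(-4\right) \frac{1}{2} - - \frac{63}{76} = -2 + \frac{63}{76} = - \frac{89}{76} \approx -1.1711$)
$F{\left(C,q \right)} = - \frac{89}{76}$
$\frac{F{\left(-190,-111 \right)} + 30702}{13574 + 4992} = \frac{- \frac{89}{76} + 30702}{13574 + 4992} = \frac{2333263}{76 \cdot 18566} = \frac{2333263}{76} \cdot \frac{1}{18566} = \frac{2333263}{1411016}$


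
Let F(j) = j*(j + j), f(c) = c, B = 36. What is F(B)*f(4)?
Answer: 10368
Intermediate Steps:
F(j) = 2*j² (F(j) = j*(2*j) = 2*j²)
F(B)*f(4) = (2*36²)*4 = (2*1296)*4 = 2592*4 = 10368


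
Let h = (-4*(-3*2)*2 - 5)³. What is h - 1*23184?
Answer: 56323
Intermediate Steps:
h = 79507 (h = (-(-24)*2 - 5)³ = (-4*(-12) - 5)³ = (48 - 5)³ = 43³ = 79507)
h - 1*23184 = 79507 - 1*23184 = 79507 - 23184 = 56323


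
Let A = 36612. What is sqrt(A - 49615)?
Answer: I*sqrt(13003) ≈ 114.03*I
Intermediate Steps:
sqrt(A - 49615) = sqrt(36612 - 49615) = sqrt(-13003) = I*sqrt(13003)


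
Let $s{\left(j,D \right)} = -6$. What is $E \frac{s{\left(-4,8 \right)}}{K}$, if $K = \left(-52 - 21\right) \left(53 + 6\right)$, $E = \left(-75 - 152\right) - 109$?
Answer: $- \frac{2016}{4307} \approx -0.46808$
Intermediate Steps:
$E = -336$ ($E = -227 - 109 = -336$)
$K = -4307$ ($K = \left(-73\right) 59 = -4307$)
$E \frac{s{\left(-4,8 \right)}}{K} = - 336 \left(- \frac{6}{-4307}\right) = - 336 \left(\left(-6\right) \left(- \frac{1}{4307}\right)\right) = \left(-336\right) \frac{6}{4307} = - \frac{2016}{4307}$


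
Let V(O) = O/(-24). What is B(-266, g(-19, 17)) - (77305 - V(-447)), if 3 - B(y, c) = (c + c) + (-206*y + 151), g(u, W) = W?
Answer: -1058115/8 ≈ -1.3226e+5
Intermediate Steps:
V(O) = -O/24 (V(O) = O*(-1/24) = -O/24)
B(y, c) = -148 - 2*c + 206*y (B(y, c) = 3 - ((c + c) + (-206*y + 151)) = 3 - (2*c + (151 - 206*y)) = 3 - (151 - 206*y + 2*c) = 3 + (-151 - 2*c + 206*y) = -148 - 2*c + 206*y)
B(-266, g(-19, 17)) - (77305 - V(-447)) = (-148 - 2*17 + 206*(-266)) - (77305 - (-1)*(-447)/24) = (-148 - 34 - 54796) - (77305 - 1*149/8) = -54978 - (77305 - 149/8) = -54978 - 1*618291/8 = -54978 - 618291/8 = -1058115/8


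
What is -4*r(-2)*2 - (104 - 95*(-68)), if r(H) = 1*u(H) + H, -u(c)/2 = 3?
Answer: -6500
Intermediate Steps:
u(c) = -6 (u(c) = -2*3 = -6)
r(H) = -6 + H (r(H) = 1*(-6) + H = -6 + H)
-4*r(-2)*2 - (104 - 95*(-68)) = -4*(-6 - 2)*2 - (104 - 95*(-68)) = -4*(-8)*2 - (104 + 6460) = 32*2 - 1*6564 = 64 - 6564 = -6500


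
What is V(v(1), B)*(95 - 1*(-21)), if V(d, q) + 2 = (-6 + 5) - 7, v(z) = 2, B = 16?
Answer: -1160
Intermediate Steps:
V(d, q) = -10 (V(d, q) = -2 + ((-6 + 5) - 7) = -2 + (-1 - 7) = -2 - 8 = -10)
V(v(1), B)*(95 - 1*(-21)) = -10*(95 - 1*(-21)) = -10*(95 + 21) = -10*116 = -1160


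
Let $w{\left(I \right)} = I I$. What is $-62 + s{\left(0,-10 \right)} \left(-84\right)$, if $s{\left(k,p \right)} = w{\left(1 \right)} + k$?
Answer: $-146$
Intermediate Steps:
$w{\left(I \right)} = I^{2}$
$s{\left(k,p \right)} = 1 + k$ ($s{\left(k,p \right)} = 1^{2} + k = 1 + k$)
$-62 + s{\left(0,-10 \right)} \left(-84\right) = -62 + \left(1 + 0\right) \left(-84\right) = -62 + 1 \left(-84\right) = -62 - 84 = -146$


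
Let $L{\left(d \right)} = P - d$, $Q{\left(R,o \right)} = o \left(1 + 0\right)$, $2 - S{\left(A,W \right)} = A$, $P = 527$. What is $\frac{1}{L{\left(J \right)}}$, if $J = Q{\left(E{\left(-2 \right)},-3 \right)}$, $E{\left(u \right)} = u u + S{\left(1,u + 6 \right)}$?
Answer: $\frac{1}{530} \approx 0.0018868$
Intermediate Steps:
$S{\left(A,W \right)} = 2 - A$
$E{\left(u \right)} = 1 + u^{2}$ ($E{\left(u \right)} = u u + \left(2 - 1\right) = u^{2} + \left(2 - 1\right) = u^{2} + 1 = 1 + u^{2}$)
$Q{\left(R,o \right)} = o$ ($Q{\left(R,o \right)} = o 1 = o$)
$J = -3$
$L{\left(d \right)} = 527 - d$
$\frac{1}{L{\left(J \right)}} = \frac{1}{527 - -3} = \frac{1}{527 + 3} = \frac{1}{530}$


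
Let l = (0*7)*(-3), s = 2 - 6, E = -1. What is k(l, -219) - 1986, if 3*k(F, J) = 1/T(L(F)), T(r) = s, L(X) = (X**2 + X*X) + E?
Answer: -23833/12 ≈ -1986.1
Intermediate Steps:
L(X) = -1 + 2*X**2 (L(X) = (X**2 + X*X) - 1 = (X**2 + X**2) - 1 = 2*X**2 - 1 = -1 + 2*X**2)
s = -4
T(r) = -4
l = 0 (l = 0*(-3) = 0)
k(F, J) = -1/12 (k(F, J) = (1/3)/(-4) = (1/3)*(-1/4) = -1/12)
k(l, -219) - 1986 = -1/12 - 1986 = -23833/12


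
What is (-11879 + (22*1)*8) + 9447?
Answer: -2256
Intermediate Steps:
(-11879 + (22*1)*8) + 9447 = (-11879 + 22*8) + 9447 = (-11879 + 176) + 9447 = -11703 + 9447 = -2256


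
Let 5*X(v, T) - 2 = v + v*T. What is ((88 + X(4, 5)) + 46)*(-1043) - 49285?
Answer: -972353/5 ≈ -1.9447e+5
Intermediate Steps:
X(v, T) = ⅖ + v/5 + T*v/5 (X(v, T) = ⅖ + (v + v*T)/5 = ⅖ + (v + T*v)/5 = ⅖ + (v/5 + T*v/5) = ⅖ + v/5 + T*v/5)
((88 + X(4, 5)) + 46)*(-1043) - 49285 = ((88 + (⅖ + (⅕)*4 + (⅕)*5*4)) + 46)*(-1043) - 49285 = ((88 + (⅖ + ⅘ + 4)) + 46)*(-1043) - 49285 = ((88 + 26/5) + 46)*(-1043) - 49285 = (466/5 + 46)*(-1043) - 49285 = (696/5)*(-1043) - 49285 = -725928/5 - 49285 = -972353/5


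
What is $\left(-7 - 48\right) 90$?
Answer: $-4950$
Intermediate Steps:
$\left(-7 - 48\right) 90 = \left(-55\right) 90 = -4950$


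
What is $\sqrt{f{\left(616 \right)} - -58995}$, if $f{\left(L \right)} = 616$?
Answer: $\sqrt{59611} \approx 244.15$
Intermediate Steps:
$\sqrt{f{\left(616 \right)} - -58995} = \sqrt{616 - -58995} = \sqrt{616 + 58995} = \sqrt{59611}$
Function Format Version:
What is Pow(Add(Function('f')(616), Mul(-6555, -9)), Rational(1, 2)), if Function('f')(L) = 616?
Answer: Pow(59611, Rational(1, 2)) ≈ 244.15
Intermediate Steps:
Pow(Add(Function('f')(616), Mul(-6555, -9)), Rational(1, 2)) = Pow(Add(616, Mul(-6555, -9)), Rational(1, 2)) = Pow(Add(616, 58995), Rational(1, 2)) = Pow(59611, Rational(1, 2))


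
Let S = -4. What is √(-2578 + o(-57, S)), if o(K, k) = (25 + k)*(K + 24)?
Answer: I*√3271 ≈ 57.193*I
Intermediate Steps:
o(K, k) = (24 + K)*(25 + k) (o(K, k) = (25 + k)*(24 + K) = (24 + K)*(25 + k))
√(-2578 + o(-57, S)) = √(-2578 + (600 + 24*(-4) + 25*(-57) - 57*(-4))) = √(-2578 + (600 - 96 - 1425 + 228)) = √(-2578 - 693) = √(-3271) = I*√3271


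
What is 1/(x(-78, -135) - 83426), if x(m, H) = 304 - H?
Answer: -1/82987 ≈ -1.2050e-5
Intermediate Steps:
1/(x(-78, -135) - 83426) = 1/((304 - 1*(-135)) - 83426) = 1/((304 + 135) - 83426) = 1/(439 - 83426) = 1/(-82987) = -1/82987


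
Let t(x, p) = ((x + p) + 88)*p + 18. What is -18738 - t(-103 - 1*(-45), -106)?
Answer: -26812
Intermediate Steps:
t(x, p) = 18 + p*(88 + p + x) (t(x, p) = ((p + x) + 88)*p + 18 = (88 + p + x)*p + 18 = p*(88 + p + x) + 18 = 18 + p*(88 + p + x))
-18738 - t(-103 - 1*(-45), -106) = -18738 - (18 + (-106)² + 88*(-106) - 106*(-103 - 1*(-45))) = -18738 - (18 + 11236 - 9328 - 106*(-103 + 45)) = -18738 - (18 + 11236 - 9328 - 106*(-58)) = -18738 - (18 + 11236 - 9328 + 6148) = -18738 - 1*8074 = -18738 - 8074 = -26812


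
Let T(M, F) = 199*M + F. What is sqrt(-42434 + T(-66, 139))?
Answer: I*sqrt(55429) ≈ 235.43*I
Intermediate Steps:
T(M, F) = F + 199*M
sqrt(-42434 + T(-66, 139)) = sqrt(-42434 + (139 + 199*(-66))) = sqrt(-42434 + (139 - 13134)) = sqrt(-42434 - 12995) = sqrt(-55429) = I*sqrt(55429)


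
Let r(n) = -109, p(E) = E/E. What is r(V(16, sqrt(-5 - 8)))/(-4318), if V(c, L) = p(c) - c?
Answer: 109/4318 ≈ 0.025243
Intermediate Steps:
p(E) = 1
V(c, L) = 1 - c
r(V(16, sqrt(-5 - 8)))/(-4318) = -109/(-4318) = -109*(-1/4318) = 109/4318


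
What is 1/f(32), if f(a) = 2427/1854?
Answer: 618/809 ≈ 0.76391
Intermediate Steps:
f(a) = 809/618 (f(a) = 2427*(1/1854) = 809/618)
1/f(32) = 1/(809/618) = 618/809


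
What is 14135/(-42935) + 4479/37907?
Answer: -68701916/325507409 ≈ -0.21106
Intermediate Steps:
14135/(-42935) + 4479/37907 = 14135*(-1/42935) + 4479*(1/37907) = -2827/8587 + 4479/37907 = -68701916/325507409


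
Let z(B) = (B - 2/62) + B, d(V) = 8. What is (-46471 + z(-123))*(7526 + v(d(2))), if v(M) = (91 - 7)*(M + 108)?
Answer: -25010897560/31 ≈ -8.0680e+8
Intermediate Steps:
z(B) = -1/31 + 2*B (z(B) = (B - 2*1/62) + B = (B - 1/31) + B = (-1/31 + B) + B = -1/31 + 2*B)
v(M) = 9072 + 84*M (v(M) = 84*(108 + M) = 9072 + 84*M)
(-46471 + z(-123))*(7526 + v(d(2))) = (-46471 + (-1/31 + 2*(-123)))*(7526 + (9072 + 84*8)) = (-46471 + (-1/31 - 246))*(7526 + (9072 + 672)) = (-46471 - 7627/31)*(7526 + 9744) = -1448228/31*17270 = -25010897560/31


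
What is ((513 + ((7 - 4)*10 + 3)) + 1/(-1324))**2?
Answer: 522588747409/1752976 ≈ 2.9812e+5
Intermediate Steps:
((513 + ((7 - 4)*10 + 3)) + 1/(-1324))**2 = ((513 + (3*10 + 3)) - 1/1324)**2 = ((513 + (30 + 3)) - 1/1324)**2 = ((513 + 33) - 1/1324)**2 = (546 - 1/1324)**2 = (722903/1324)**2 = 522588747409/1752976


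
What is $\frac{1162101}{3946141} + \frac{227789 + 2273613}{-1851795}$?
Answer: $- \frac{7718912168387}{7307444173095} \approx -1.0563$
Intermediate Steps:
$\frac{1162101}{3946141} + \frac{227789 + 2273613}{-1851795} = 1162101 \cdot \frac{1}{3946141} + 2501402 \left(- \frac{1}{1851795}\right) = \frac{1162101}{3946141} - \frac{2501402}{1851795} = - \frac{7718912168387}{7307444173095}$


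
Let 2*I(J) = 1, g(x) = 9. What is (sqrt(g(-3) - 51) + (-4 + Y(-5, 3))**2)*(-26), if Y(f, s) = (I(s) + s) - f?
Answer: -1053/2 - 26*I*sqrt(42) ≈ -526.5 - 168.5*I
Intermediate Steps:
I(J) = 1/2 (I(J) = (1/2)*1 = 1/2)
Y(f, s) = 1/2 + s - f (Y(f, s) = (1/2 + s) - f = 1/2 + s - f)
(sqrt(g(-3) - 51) + (-4 + Y(-5, 3))**2)*(-26) = (sqrt(9 - 51) + (-4 + (1/2 + 3 - 1*(-5)))**2)*(-26) = (sqrt(-42) + (-4 + (1/2 + 3 + 5))**2)*(-26) = (I*sqrt(42) + (-4 + 17/2)**2)*(-26) = (I*sqrt(42) + (9/2)**2)*(-26) = (I*sqrt(42) + 81/4)*(-26) = (81/4 + I*sqrt(42))*(-26) = -1053/2 - 26*I*sqrt(42)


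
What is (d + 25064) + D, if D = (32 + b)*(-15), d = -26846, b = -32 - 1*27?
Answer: -1377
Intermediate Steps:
b = -59 (b = -32 - 27 = -59)
D = 405 (D = (32 - 59)*(-15) = -27*(-15) = 405)
(d + 25064) + D = (-26846 + 25064) + 405 = -1782 + 405 = -1377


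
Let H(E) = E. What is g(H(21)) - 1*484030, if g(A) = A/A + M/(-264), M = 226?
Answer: -63891941/132 ≈ -4.8403e+5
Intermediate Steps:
g(A) = 19/132 (g(A) = A/A + 226/(-264) = 1 + 226*(-1/264) = 1 - 113/132 = 19/132)
g(H(21)) - 1*484030 = 19/132 - 1*484030 = 19/132 - 484030 = -63891941/132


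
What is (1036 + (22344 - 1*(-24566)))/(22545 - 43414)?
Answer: -47946/20869 ≈ -2.2975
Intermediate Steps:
(1036 + (22344 - 1*(-24566)))/(22545 - 43414) = (1036 + (22344 + 24566))/(-20869) = (1036 + 46910)*(-1/20869) = 47946*(-1/20869) = -47946/20869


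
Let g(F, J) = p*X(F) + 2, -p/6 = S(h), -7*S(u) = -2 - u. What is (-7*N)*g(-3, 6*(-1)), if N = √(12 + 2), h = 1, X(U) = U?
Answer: -68*√14 ≈ -254.43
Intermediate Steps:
S(u) = 2/7 + u/7 (S(u) = -(-2 - u)/7 = 2/7 + u/7)
p = -18/7 (p = -6*(2/7 + (⅐)*1) = -6*(2/7 + ⅐) = -6*3/7 = -18/7 ≈ -2.5714)
g(F, J) = 2 - 18*F/7 (g(F, J) = -18*F/7 + 2 = 2 - 18*F/7)
N = √14 ≈ 3.7417
(-7*N)*g(-3, 6*(-1)) = (-7*√14)*(2 - 18/7*(-3)) = (-7*√14)*(2 + 54/7) = -7*√14*(68/7) = -68*√14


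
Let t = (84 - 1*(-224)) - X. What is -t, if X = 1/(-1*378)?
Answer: -116425/378 ≈ -308.00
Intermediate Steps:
X = -1/378 (X = 1/(-378) = -1/378 ≈ -0.0026455)
t = 116425/378 (t = (84 - 1*(-224)) - 1*(-1/378) = (84 + 224) + 1/378 = 308 + 1/378 = 116425/378 ≈ 308.00)
-t = -1*116425/378 = -116425/378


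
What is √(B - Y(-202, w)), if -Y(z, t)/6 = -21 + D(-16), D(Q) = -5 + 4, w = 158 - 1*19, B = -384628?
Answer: 2*I*√96190 ≈ 620.29*I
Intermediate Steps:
w = 139 (w = 158 - 19 = 139)
D(Q) = -1
Y(z, t) = 132 (Y(z, t) = -6*(-21 - 1) = -6*(-22) = 132)
√(B - Y(-202, w)) = √(-384628 - 1*132) = √(-384628 - 132) = √(-384760) = 2*I*√96190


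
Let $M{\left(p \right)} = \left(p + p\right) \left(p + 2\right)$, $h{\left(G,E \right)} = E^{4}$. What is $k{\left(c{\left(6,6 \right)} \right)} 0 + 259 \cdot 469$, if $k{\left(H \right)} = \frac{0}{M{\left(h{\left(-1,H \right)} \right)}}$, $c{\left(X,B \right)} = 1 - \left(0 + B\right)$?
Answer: $121471$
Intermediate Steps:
$M{\left(p \right)} = 2 p \left(2 + p\right)$
$c{\left(X,B \right)} = 1 - B$
$k{\left(H \right)} = 0$ ($k{\left(H \right)} = \frac{0}{2 H^{4} \left(2 + H^{4}\right)} = 0 \frac{1}{2 H^{4} \left(2 + H^{4}\right)} = 0$)
$k{\left(c{\left(6,6 \right)} \right)} 0 + 259 \cdot 469 = 0 \cdot 0 + 259 \cdot 469 = 0 + 121471 = 121471$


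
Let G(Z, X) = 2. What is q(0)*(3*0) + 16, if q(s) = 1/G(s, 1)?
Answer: 16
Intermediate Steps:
q(s) = ½ (q(s) = 1/2 = ½)
q(0)*(3*0) + 16 = (3*0)/2 + 16 = (½)*0 + 16 = 0 + 16 = 16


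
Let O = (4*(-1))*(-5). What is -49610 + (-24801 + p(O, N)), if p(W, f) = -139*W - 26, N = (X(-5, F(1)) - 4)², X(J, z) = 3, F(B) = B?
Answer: -77217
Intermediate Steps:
O = 20 (O = -4*(-5) = 20)
N = 1 (N = (3 - 4)² = (-1)² = 1)
p(W, f) = -26 - 139*W
-49610 + (-24801 + p(O, N)) = -49610 + (-24801 + (-26 - 139*20)) = -49610 + (-24801 + (-26 - 2780)) = -49610 + (-24801 - 2806) = -49610 - 27607 = -77217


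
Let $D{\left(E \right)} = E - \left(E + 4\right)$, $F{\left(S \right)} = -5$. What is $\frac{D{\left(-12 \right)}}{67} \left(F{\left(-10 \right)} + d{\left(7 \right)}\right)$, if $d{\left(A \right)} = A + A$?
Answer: $- \frac{36}{67} \approx -0.53731$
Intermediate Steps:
$d{\left(A \right)} = 2 A$
$D{\left(E \right)} = -4$ ($D{\left(E \right)} = E - \left(4 + E\right) = -4$)
$\frac{D{\left(-12 \right)}}{67} \left(F{\left(-10 \right)} + d{\left(7 \right)}\right) = - \frac{4}{67} \left(-5 + 2 \cdot 7\right) = \left(-4\right) \frac{1}{67} \left(-5 + 14\right) = \left(- \frac{4}{67}\right) 9 = - \frac{36}{67}$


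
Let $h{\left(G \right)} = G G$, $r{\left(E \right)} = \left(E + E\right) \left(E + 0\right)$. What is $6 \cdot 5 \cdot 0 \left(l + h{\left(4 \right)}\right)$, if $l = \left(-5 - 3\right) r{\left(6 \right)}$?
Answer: $0$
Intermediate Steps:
$r{\left(E \right)} = 2 E^{2}$ ($r{\left(E \right)} = 2 E E = 2 E^{2}$)
$h{\left(G \right)} = G^{2}$
$l = -576$ ($l = \left(-5 - 3\right) 2 \cdot 6^{2} = \left(-5 - 3\right) 2 \cdot 36 = \left(-8\right) 72 = -576$)
$6 \cdot 5 \cdot 0 \left(l + h{\left(4 \right)}\right) = 6 \cdot 5 \cdot 0 \left(-576 + 4^{2}\right) = 30 \cdot 0 \left(-576 + 16\right) = 0 \left(-560\right) = 0$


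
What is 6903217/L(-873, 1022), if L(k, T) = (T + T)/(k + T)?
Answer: 1028579333/2044 ≈ 5.0322e+5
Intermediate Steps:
L(k, T) = 2*T/(T + k) (L(k, T) = (2*T)/(T + k) = 2*T/(T + k))
6903217/L(-873, 1022) = 6903217/((2*1022/(1022 - 873))) = 6903217/((2*1022/149)) = 6903217/((2*1022*(1/149))) = 6903217/(2044/149) = 6903217*(149/2044) = 1028579333/2044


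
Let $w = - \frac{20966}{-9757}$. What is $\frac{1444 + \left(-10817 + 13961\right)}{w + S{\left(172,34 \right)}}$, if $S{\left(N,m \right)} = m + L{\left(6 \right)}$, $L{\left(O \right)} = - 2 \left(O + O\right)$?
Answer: $\frac{1017389}{2694} \approx 377.65$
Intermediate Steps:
$w = \frac{1906}{887}$ ($w = \left(-20966\right) \left(- \frac{1}{9757}\right) = \frac{1906}{887} \approx 2.1488$)
$L{\left(O \right)} = - 4 O$ ($L{\left(O \right)} = - 2 \cdot 2 O = - 4 O$)
$S{\left(N,m \right)} = -24 + m$ ($S{\left(N,m \right)} = m - 24 = -24 + m$)
$\frac{1444 + \left(-10817 + 13961\right)}{w + S{\left(172,34 \right)}} = \frac{1444 + \left(-10817 + 13961\right)}{\frac{1906}{887} + \left(-24 + 34\right)} = \frac{1444 + 3144}{\frac{1906}{887} + 10} = \frac{4588}{\frac{10776}{887}} = 4588 \cdot \frac{887}{10776} = \frac{1017389}{2694}$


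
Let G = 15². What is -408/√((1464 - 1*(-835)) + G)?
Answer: -204*√631/631 ≈ -8.1211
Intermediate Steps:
G = 225
-408/√((1464 - 1*(-835)) + G) = -408/√((1464 - 1*(-835)) + 225) = -408/√((1464 + 835) + 225) = -408/√(2299 + 225) = -408*√631/1262 = -204*√631/631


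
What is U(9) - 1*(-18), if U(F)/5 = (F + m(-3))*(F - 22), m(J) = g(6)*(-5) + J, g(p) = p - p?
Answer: -372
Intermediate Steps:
g(p) = 0
m(J) = J (m(J) = 0*(-5) + J = 0 + J = J)
U(F) = 5*(-22 + F)*(-3 + F) (U(F) = 5*((F - 3)*(F - 22)) = 5*((-3 + F)*(-22 + F)) = 5*((-22 + F)*(-3 + F)) = 5*(-22 + F)*(-3 + F))
U(9) - 1*(-18) = (330 - 125*9 + 5*9²) - 1*(-18) = (330 - 1125 + 5*81) + 18 = (330 - 1125 + 405) + 18 = -390 + 18 = -372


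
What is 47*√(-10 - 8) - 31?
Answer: -31 + 141*I*√2 ≈ -31.0 + 199.4*I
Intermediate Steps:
47*√(-10 - 8) - 31 = 47*√(-18) - 31 = 47*(3*I*√2) - 31 = 141*I*√2 - 31 = -31 + 141*I*√2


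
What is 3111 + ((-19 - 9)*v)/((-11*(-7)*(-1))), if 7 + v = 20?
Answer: 34273/11 ≈ 3115.7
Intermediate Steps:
v = 13 (v = -7 + 20 = 13)
3111 + ((-19 - 9)*v)/((-11*(-7)*(-1))) = 3111 + ((-19 - 9)*13)/((-11*(-7)*(-1))) = 3111 + (-28*13)/((77*(-1))) = 3111 - 364/(-77) = 3111 - 364*(-1/77) = 3111 + 52/11 = 34273/11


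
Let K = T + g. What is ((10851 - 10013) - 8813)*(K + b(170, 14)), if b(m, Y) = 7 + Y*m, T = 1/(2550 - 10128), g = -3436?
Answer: 63395850925/7578 ≈ 8.3658e+6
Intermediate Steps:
T = -1/7578 (T = 1/(-7578) = -1/7578 ≈ -0.00013196)
K = -26038009/7578 (K = -1/7578 - 3436 = -26038009/7578 ≈ -3436.0)
((10851 - 10013) - 8813)*(K + b(170, 14)) = ((10851 - 10013) - 8813)*(-26038009/7578 + (7 + 14*170)) = (838 - 8813)*(-26038009/7578 + (7 + 2380)) = -7975*(-26038009/7578 + 2387) = -7975*(-7949323/7578) = 63395850925/7578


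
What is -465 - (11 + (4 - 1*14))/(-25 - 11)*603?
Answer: -1793/4 ≈ -448.25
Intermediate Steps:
-465 - (11 + (4 - 1*14))/(-25 - 11)*603 = -465 - (11 + (4 - 14))/(-36)*603 = -465 - (11 - 10)*(-1/36)*603 = -465 - 1*(-1/36)*603 = -465 - (-1)*603/36 = -465 - 1*(-67/4) = -465 + 67/4 = -1793/4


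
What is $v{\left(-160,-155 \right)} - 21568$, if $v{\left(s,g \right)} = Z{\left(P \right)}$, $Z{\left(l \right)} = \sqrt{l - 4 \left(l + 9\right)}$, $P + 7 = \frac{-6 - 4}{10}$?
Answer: $-21568 + 2 i \sqrt{3} \approx -21568.0 + 3.4641 i$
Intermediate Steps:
$P = -8$ ($P = -7 + \frac{-6 - 4}{10} = -7 + \left(-6 - 4\right) \frac{1}{10} = -7 - 1 = -8$)
$Z{\left(l \right)} = \sqrt{-36 - 3 l}$ ($Z{\left(l \right)} = \sqrt{l - 4 \left(9 + l\right)} = \sqrt{l - \left(36 + 4 l\right)} = \sqrt{-36 - 3 l}$)
$v{\left(s,g \right)} = 2 i \sqrt{3}$ ($v{\left(s,g \right)} = \sqrt{-36 - -24} = \sqrt{-36 + 24} = \sqrt{-12} = 2 i \sqrt{3}$)
$v{\left(-160,-155 \right)} - 21568 = 2 i \sqrt{3} - 21568 = -21568 + 2 i \sqrt{3}$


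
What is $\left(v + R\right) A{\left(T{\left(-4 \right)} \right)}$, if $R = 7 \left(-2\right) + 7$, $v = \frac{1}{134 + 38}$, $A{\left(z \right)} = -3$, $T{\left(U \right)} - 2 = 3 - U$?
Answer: $\frac{3609}{172} \approx 20.983$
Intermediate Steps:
$T{\left(U \right)} = 5 - U$ ($T{\left(U \right)} = 2 - \left(-3 + U\right) = 5 - U$)
$v = \frac{1}{172} \approx 0.005814$
$R = -7$ ($R = -14 + 7 = -7$)
$\left(v + R\right) A{\left(T{\left(-4 \right)} \right)} = \left(\frac{1}{172} - 7\right) \left(-3\right) = \left(- \frac{1203}{172}\right) \left(-3\right) = \frac{3609}{172}$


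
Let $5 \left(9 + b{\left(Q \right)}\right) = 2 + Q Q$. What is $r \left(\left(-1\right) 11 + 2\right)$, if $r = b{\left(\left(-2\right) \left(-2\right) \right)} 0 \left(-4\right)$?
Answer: $0$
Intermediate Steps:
$b{\left(Q \right)} = - \frac{43}{5} + \frac{Q^{2}}{5}$ ($b{\left(Q \right)} = -9 + \frac{2 + Q Q}{5} = -9 + \frac{2 + Q^{2}}{5} = -9 + \left(\frac{2}{5} + \frac{Q^{2}}{5}\right) = - \frac{43}{5} + \frac{Q^{2}}{5}$)
$r = 0$ ($r = \left(- \frac{43}{5} + \frac{\left(\left(-2\right) \left(-2\right)\right)^{2}}{5}\right) 0 \left(-4\right) = \left(- \frac{43}{5} + \frac{4^{2}}{5}\right) 0 \left(-4\right) = \left(- \frac{43}{5} + \frac{1}{5} \cdot 16\right) 0 \left(-4\right) = \left(- \frac{43}{5} + \frac{16}{5}\right) 0 \left(-4\right) = \left(- \frac{27}{5}\right) 0 \left(-4\right) = 0 \left(-4\right) = 0$)
$r \left(\left(-1\right) 11 + 2\right) = 0 \left(\left(-1\right) 11 + 2\right) = 0 \left(-11 + 2\right) = 0 \left(-9\right) = 0$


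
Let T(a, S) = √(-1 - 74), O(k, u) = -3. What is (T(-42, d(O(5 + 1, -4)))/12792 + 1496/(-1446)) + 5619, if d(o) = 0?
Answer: 4061789/723 + 5*I*√3/12792 ≈ 5618.0 + 0.00067701*I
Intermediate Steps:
T(a, S) = 5*I*√3 (T(a, S) = √(-75) = 5*I*√3)
(T(-42, d(O(5 + 1, -4)))/12792 + 1496/(-1446)) + 5619 = ((5*I*√3)/12792 + 1496/(-1446)) + 5619 = ((5*I*√3)*(1/12792) + 1496*(-1/1446)) + 5619 = (5*I*√3/12792 - 748/723) + 5619 = (-748/723 + 5*I*√3/12792) + 5619 = 4061789/723 + 5*I*√3/12792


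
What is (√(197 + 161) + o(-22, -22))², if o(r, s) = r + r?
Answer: (44 - √358)² ≈ 628.96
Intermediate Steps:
o(r, s) = 2*r
(√(197 + 161) + o(-22, -22))² = (√(197 + 161) + 2*(-22))² = (√358 - 44)² = (-44 + √358)²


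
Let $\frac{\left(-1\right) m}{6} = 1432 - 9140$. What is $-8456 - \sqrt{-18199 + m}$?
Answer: $-8456 - \sqrt{28049} \approx -8623.5$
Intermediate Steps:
$m = 46248$ ($m = - 6 \left(1432 - 9140\right) = \left(-6\right) \left(-7708\right) = 46248$)
$-8456 - \sqrt{-18199 + m} = -8456 - \sqrt{-18199 + 46248} = -8456 - \sqrt{28049}$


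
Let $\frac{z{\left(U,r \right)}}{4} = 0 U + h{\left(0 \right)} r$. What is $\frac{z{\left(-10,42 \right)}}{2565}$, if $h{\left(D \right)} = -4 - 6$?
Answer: $- \frac{112}{171} \approx -0.65497$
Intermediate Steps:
$h{\left(D \right)} = -10$ ($h{\left(D \right)} = -4 - 6 = -10$)
$z{\left(U,r \right)} = - 40 r$ ($z{\left(U,r \right)} = 4 \left(0 U - 10 r\right) = 4 \left(0 - 10 r\right) = 4 \left(- 10 r\right) = - 40 r$)
$\frac{z{\left(-10,42 \right)}}{2565} = \frac{\left(-40\right) 42}{2565} = \left(-1680\right) \frac{1}{2565} = - \frac{112}{171}$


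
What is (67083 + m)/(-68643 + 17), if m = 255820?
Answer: -322903/68626 ≈ -4.7053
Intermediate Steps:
(67083 + m)/(-68643 + 17) = (67083 + 255820)/(-68643 + 17) = 322903/(-68626) = 322903*(-1/68626) = -322903/68626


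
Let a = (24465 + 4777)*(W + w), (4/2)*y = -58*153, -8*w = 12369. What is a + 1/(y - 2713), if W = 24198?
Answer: 9472121641123/14300 ≈ 6.6239e+8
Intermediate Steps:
w = -12369/8 (w = -⅛*12369 = -12369/8 ≈ -1546.1)
y = -4437 (y = (-58*153)/2 = (½)*(-8874) = -4437)
a = 2649544515/4 (a = (24465 + 4777)*(24198 - 12369/8) = 29242*(181215/8) = 2649544515/4 ≈ 6.6239e+8)
a + 1/(y - 2713) = 2649544515/4 + 1/(-4437 - 2713) = 2649544515/4 + 1/(-7150) = 2649544515/4 - 1/7150 = 9472121641123/14300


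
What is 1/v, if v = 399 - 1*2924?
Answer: -1/2525 ≈ -0.00039604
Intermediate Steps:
v = -2525 (v = 399 - 2924 = -2525)
1/v = 1/(-2525) = -1/2525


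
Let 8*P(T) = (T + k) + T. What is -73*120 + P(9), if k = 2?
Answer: -17515/2 ≈ -8757.5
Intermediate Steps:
P(T) = ¼ + T/4 (P(T) = ((T + 2) + T)/8 = ((2 + T) + T)/8 = (2 + 2*T)/8 = ¼ + T/4)
-73*120 + P(9) = -73*120 + (¼ + (¼)*9) = -8760 + (¼ + 9/4) = -8760 + 5/2 = -17515/2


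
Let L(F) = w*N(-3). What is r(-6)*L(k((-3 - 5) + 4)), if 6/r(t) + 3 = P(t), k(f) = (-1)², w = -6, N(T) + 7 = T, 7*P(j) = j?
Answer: -280/3 ≈ -93.333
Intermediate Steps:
P(j) = j/7
N(T) = -7 + T
k(f) = 1
L(F) = 60 (L(F) = -6*(-7 - 3) = -6*(-10) = 60)
r(t) = 6/(-3 + t/7)
r(-6)*L(k((-3 - 5) + 4)) = (42/(-21 - 6))*60 = (42/(-27))*60 = (42*(-1/27))*60 = -14/9*60 = -280/3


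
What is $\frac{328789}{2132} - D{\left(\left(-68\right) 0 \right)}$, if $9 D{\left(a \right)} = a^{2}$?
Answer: $\frac{328789}{2132} \approx 154.22$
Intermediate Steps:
$D{\left(a \right)} = \frac{a^{2}}{9}$
$\frac{328789}{2132} - D{\left(\left(-68\right) 0 \right)} = \frac{328789}{2132} - \frac{\left(\left(-68\right) 0\right)^{2}}{9} = 328789 \cdot \frac{1}{2132} - \frac{0^{2}}{9} = \frac{328789}{2132} - \frac{1}{9} \cdot 0 = \frac{328789}{2132} - 0 = \frac{328789}{2132} + 0 = \frac{328789}{2132}$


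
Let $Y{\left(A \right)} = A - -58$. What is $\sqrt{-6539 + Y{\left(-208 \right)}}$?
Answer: $i \sqrt{6689} \approx 81.786 i$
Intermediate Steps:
$Y{\left(A \right)} = 58 + A$ ($Y{\left(A \right)} = A + 58 = 58 + A$)
$\sqrt{-6539 + Y{\left(-208 \right)}} = \sqrt{-6539 + \left(58 - 208\right)} = \sqrt{-6539 - 150} = \sqrt{-6689} = i \sqrt{6689}$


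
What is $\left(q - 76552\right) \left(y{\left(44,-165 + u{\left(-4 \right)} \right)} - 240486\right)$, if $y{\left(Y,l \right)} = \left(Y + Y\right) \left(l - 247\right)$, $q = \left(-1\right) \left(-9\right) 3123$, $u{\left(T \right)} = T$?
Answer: $13423818830$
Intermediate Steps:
$q = 28107$ ($q = 9 \cdot 3123 = 28107$)
$y{\left(Y,l \right)} = 2 Y \left(-247 + l\right)$
$\left(q - 76552\right) \left(y{\left(44,-165 + u{\left(-4 \right)} \right)} - 240486\right) = \left(28107 - 76552\right) \left(2 \cdot 44 \left(-247 - 169\right) - 240486\right) = - 48445 \left(2 \cdot 44 \left(-247 - 169\right) - 240486\right) = - 48445 \left(2 \cdot 44 \left(-416\right) - 240486\right) = - 48445 \left(-36608 - 240486\right) = \left(-48445\right) \left(-277094\right) = 13423818830$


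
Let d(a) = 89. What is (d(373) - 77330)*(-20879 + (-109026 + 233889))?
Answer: -8031828144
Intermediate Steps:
(d(373) - 77330)*(-20879 + (-109026 + 233889)) = (89 - 77330)*(-20879 + (-109026 + 233889)) = -77241*(-20879 + 124863) = -77241*103984 = -8031828144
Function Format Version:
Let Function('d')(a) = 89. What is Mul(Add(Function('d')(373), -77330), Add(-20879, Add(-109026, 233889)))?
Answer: -8031828144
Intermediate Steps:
Mul(Add(Function('d')(373), -77330), Add(-20879, Add(-109026, 233889))) = Mul(Add(89, -77330), Add(-20879, Add(-109026, 233889))) = Mul(-77241, Add(-20879, 124863)) = Mul(-77241, 103984) = -8031828144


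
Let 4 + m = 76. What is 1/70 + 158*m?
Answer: 796321/70 ≈ 11376.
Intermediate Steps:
m = 72 (m = -4 + 76 = 72)
1/70 + 158*m = 1/70 + 158*72 = 1/70 + 11376 = 796321/70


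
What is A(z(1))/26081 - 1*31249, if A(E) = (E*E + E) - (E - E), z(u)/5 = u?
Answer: -815005139/26081 ≈ -31249.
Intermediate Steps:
z(u) = 5*u
A(E) = E + E**2 (A(E) = (E**2 + E) - 1*0 = (E + E**2) + 0 = E + E**2)
A(z(1))/26081 - 1*31249 = ((5*1)*(1 + 5*1))/26081 - 1*31249 = (5*(1 + 5))*(1/26081) - 31249 = (5*6)*(1/26081) - 31249 = 30*(1/26081) - 31249 = 30/26081 - 31249 = -815005139/26081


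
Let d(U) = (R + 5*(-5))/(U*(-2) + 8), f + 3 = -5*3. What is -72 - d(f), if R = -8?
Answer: -285/4 ≈ -71.250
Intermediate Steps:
f = -18 (f = -3 - 5*3 = -3 - 15 = -18)
d(U) = -33/(8 - 2*U) (d(U) = (-8 + 5*(-5))/(U*(-2) + 8) = (-8 - 25)/(-2*U + 8) = -33/(8 - 2*U))
-72 - d(f) = -72 - 33/(2*(-4 - 18)) = -72 - 33/(2*(-22)) = -72 - 33*(-1)/(2*22) = -72 - 1*(-¾) = -72 + ¾ = -285/4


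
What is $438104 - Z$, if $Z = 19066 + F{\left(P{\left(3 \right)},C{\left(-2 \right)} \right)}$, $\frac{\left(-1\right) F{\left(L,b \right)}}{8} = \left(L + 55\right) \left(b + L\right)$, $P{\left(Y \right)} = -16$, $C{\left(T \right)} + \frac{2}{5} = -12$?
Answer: $\frac{2050886}{5} \approx 4.1018 \cdot 10^{5}$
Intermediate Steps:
$C{\left(T \right)} = - \frac{62}{5}$ ($C{\left(T \right)} = - \frac{2}{5} - 12 = - \frac{62}{5}$)
$F{\left(L,b \right)} = - 8 \left(55 + L\right) \left(L + b\right)$ ($F{\left(L,b \right)} = - 8 \left(L + 55\right) \left(b + L\right) = - 8 \left(55 + L\right) \left(L + b\right)$)
$Z = \frac{139634}{5}$ ($Z = 19066 - \left(-12496 + 2048 + \frac{7936}{5}\right) = 19066 + \left(7040 + 5456 - 2048 - \frac{7936}{5}\right) = 19066 + \frac{44304}{5} = \frac{139634}{5} \approx 27927.0$)
$438104 - Z = 438104 - \frac{139634}{5} = \frac{2050886}{5}$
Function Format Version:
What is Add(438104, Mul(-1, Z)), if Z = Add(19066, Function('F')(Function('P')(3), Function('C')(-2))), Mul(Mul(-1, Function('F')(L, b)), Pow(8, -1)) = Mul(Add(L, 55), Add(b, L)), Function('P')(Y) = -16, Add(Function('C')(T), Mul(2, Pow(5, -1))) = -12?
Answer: Rational(2050886, 5) ≈ 4.1018e+5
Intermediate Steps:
Function('C')(T) = Rational(-62, 5) (Function('C')(T) = Add(Rational(-2, 5), -12) = Rational(-62, 5))
Function('F')(L, b) = Mul(-8, Add(55, L), Add(L, b)) (Function('F')(L, b) = Mul(-8, Mul(Add(L, 55), Add(b, L))) = Mul(-8, Mul(Add(55, L), Add(L, b))) = Mul(-8, Add(55, L), Add(L, b)))
Z = Rational(139634, 5) (Z = Add(19066, Add(Mul(-440, -16), Mul(-440, Rational(-62, 5)), Mul(-8, Pow(-16, 2)), Mul(-8, -16, Rational(-62, 5)))) = Add(19066, Add(7040, 5456, Mul(-8, 256), Rational(-7936, 5))) = Add(19066, Add(7040, 5456, -2048, Rational(-7936, 5))) = Add(19066, Rational(44304, 5)) = Rational(139634, 5) ≈ 27927.)
Add(438104, Mul(-1, Z)) = Add(438104, Mul(-1, Rational(139634, 5))) = Add(438104, Rational(-139634, 5)) = Rational(2050886, 5)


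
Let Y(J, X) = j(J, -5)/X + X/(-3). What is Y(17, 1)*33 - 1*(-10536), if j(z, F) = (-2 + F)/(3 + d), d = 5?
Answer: 83969/8 ≈ 10496.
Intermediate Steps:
j(z, F) = -1/4 + F/8 (j(z, F) = (-2 + F)/(3 + 5) = (-2 + F)/8 = (-2 + F)*(1/8) = -1/4 + F/8)
Y(J, X) = -7/(8*X) - X/3 (Y(J, X) = (-1/4 + (1/8)*(-5))/X + X/(-3) = (-1/4 - 5/8)/X + X*(-1/3) = -7/(8*X) - X/3)
Y(17, 1)*33 - 1*(-10536) = (-7/8/1 - 1/3*1)*33 - 1*(-10536) = (-7/8*1 - 1/3)*33 + 10536 = (-7/8 - 1/3)*33 + 10536 = -29/24*33 + 10536 = -319/8 + 10536 = 83969/8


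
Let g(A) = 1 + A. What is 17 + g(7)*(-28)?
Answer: -207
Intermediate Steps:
17 + g(7)*(-28) = 17 + (1 + 7)*(-28) = 17 + 8*(-28) = 17 - 224 = -207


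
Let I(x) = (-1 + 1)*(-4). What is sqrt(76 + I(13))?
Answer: 2*sqrt(19) ≈ 8.7178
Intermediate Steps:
I(x) = 0 (I(x) = 0*(-4) = 0)
sqrt(76 + I(13)) = sqrt(76 + 0) = sqrt(76) = 2*sqrt(19)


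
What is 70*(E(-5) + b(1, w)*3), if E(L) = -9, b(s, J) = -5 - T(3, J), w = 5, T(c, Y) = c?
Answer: -2310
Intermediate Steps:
b(s, J) = -8 (b(s, J) = -5 - 1*3 = -5 - 3 = -8)
70*(E(-5) + b(1, w)*3) = 70*(-9 - 8*3) = 70*(-9 - 24) = 70*(-33) = -2310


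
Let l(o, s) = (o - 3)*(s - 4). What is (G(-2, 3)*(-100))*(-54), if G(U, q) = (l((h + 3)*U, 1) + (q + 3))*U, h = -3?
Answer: -162000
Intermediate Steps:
l(o, s) = (-4 + s)*(-3 + o) (l(o, s) = (-3 + o)*(-4 + s) = (-4 + s)*(-3 + o))
G(U, q) = U*(12 + q) (G(U, q) = ((12 - 4*(-3 + 3)*U - 3*1 + ((-3 + 3)*U)*1) + (q + 3))*U = ((12 - 0*U - 3 + (0*U)*1) + (3 + q))*U = ((12 - 4*0 - 3 + 0*1) + (3 + q))*U = ((12 + 0 - 3 + 0) + (3 + q))*U = (9 + (3 + q))*U = (12 + q)*U = U*(12 + q))
(G(-2, 3)*(-100))*(-54) = (-2*(12 + 3)*(-100))*(-54) = (-2*15*(-100))*(-54) = -30*(-100)*(-54) = 3000*(-54) = -162000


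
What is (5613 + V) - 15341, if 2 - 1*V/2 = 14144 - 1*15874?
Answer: -6264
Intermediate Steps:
V = 3464 (V = 4 - 2*(14144 - 1*15874) = 4 - 2*(14144 - 15874) = 4 - 2*(-1730) = 4 + 3460 = 3464)
(5613 + V) - 15341 = (5613 + 3464) - 15341 = 9077 - 15341 = -6264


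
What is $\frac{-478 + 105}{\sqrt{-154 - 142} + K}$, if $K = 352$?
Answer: $- \frac{16412}{15525} + \frac{373 i \sqrt{74}}{62100} \approx -1.0571 + 0.051669 i$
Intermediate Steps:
$\frac{-478 + 105}{\sqrt{-154 - 142} + K} = \frac{-478 + 105}{\sqrt{-154 - 142} + 352} = - \frac{373}{\sqrt{-296} + 352} = - \frac{373}{2 i \sqrt{74} + 352} = - \frac{373}{352 + 2 i \sqrt{74}}$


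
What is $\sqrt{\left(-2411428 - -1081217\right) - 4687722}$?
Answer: $i \sqrt{6017933} \approx 2453.1 i$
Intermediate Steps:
$\sqrt{\left(-2411428 - -1081217\right) - 4687722} = \sqrt{\left(-2411428 + 1081217\right) - 4687722} = \sqrt{-1330211 - 4687722} = \sqrt{-6017933} = i \sqrt{6017933}$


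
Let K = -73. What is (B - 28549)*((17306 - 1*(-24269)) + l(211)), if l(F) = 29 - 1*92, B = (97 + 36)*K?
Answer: -1588166096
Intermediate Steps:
B = -9709 (B = (97 + 36)*(-73) = 133*(-73) = -9709)
l(F) = -63 (l(F) = 29 - 92 = -63)
(B - 28549)*((17306 - 1*(-24269)) + l(211)) = (-9709 - 28549)*((17306 - 1*(-24269)) - 63) = -38258*((17306 + 24269) - 63) = -38258*(41575 - 63) = -38258*41512 = -1588166096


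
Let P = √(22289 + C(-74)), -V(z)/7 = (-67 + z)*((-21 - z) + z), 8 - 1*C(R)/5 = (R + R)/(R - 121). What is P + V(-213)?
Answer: -41160 + √33956637/39 ≈ -41011.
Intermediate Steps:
C(R) = 40 - 10*R/(-121 + R) (C(R) = 40 - 5*(R + R)/(R - 121) = 40 - 5*2*R/(-121 + R) = 40 - 10*R/(-121 + R))
V(z) = -9849 + 147*z (V(z) = -7*(-67 + z)*((-21 - z) + z) = -7*(-67 + z)*(-21) = -7*(1407 - 21*z) = -9849 + 147*z)
P = √33956637/39 (P = √(22289 + 10*(-484 + 3*(-74))/(-121 - 74)) = √(22289 + 10*(-484 - 222)/(-195)) = √(22289 + 10*(-1/195)*(-706)) = √(22289 + 1412/39) = √(870683/39) = √33956637/39 ≈ 149.42)
P + V(-213) = √33956637/39 + (-9849 + 147*(-213)) = √33956637/39 + (-9849 - 31311) = √33956637/39 - 41160 = -41160 + √33956637/39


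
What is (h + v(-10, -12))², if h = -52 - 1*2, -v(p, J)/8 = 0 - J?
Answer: 22500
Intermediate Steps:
v(p, J) = 8*J (v(p, J) = -8*(0 - J) = -(-8)*J = 8*J)
h = -54 (h = -52 - 2 = -54)
(h + v(-10, -12))² = (-54 + 8*(-12))² = (-54 - 96)² = (-150)² = 22500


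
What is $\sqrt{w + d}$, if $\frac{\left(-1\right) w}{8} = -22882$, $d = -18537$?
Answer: $23 \sqrt{311} \approx 405.61$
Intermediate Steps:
$w = 183056$ ($w = \left(-8\right) \left(-22882\right) = 183056$)
$\sqrt{w + d} = \sqrt{183056 - 18537} = \sqrt{164519} = 23 \sqrt{311}$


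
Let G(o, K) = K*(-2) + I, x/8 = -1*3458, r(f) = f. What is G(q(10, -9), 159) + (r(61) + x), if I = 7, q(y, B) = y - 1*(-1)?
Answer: -27914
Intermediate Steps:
q(y, B) = 1 + y (q(y, B) = y + 1 = 1 + y)
x = -27664 (x = 8*(-1*3458) = 8*(-3458) = -27664)
G(o, K) = 7 - 2*K (G(o, K) = K*(-2) + 7 = -2*K + 7 = 7 - 2*K)
G(q(10, -9), 159) + (r(61) + x) = (7 - 2*159) + (61 - 27664) = (7 - 318) - 27603 = -311 - 27603 = -27914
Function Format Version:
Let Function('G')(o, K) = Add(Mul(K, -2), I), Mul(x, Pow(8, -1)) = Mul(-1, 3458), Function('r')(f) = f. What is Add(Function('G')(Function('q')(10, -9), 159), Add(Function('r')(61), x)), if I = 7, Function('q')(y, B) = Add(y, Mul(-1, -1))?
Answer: -27914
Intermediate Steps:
Function('q')(y, B) = Add(1, y) (Function('q')(y, B) = Add(y, 1) = Add(1, y))
x = -27664 (x = Mul(8, Mul(-1, 3458)) = Mul(8, -3458) = -27664)
Function('G')(o, K) = Add(7, Mul(-2, K)) (Function('G')(o, K) = Add(Mul(K, -2), 7) = Add(Mul(-2, K), 7) = Add(7, Mul(-2, K)))
Add(Function('G')(Function('q')(10, -9), 159), Add(Function('r')(61), x)) = Add(Add(7, Mul(-2, 159)), Add(61, -27664)) = Add(Add(7, -318), -27603) = Add(-311, -27603) = -27914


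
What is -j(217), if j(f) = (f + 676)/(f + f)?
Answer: -893/434 ≈ -2.0576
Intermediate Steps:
j(f) = (676 + f)/(2*f) (j(f) = (676 + f)/((2*f)) = (676 + f)*(1/(2*f)) = (676 + f)/(2*f))
-j(217) = -(676 + 217)/(2*217) = -893/(2*217) = -1*893/434 = -893/434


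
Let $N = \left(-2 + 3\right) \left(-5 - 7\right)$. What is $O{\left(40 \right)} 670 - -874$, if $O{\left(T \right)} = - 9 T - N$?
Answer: $-232286$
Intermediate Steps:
$N = -12$ ($N = 1 \left(-12\right) = -12$)
$O{\left(T \right)} = 12 - 9 T$ ($O{\left(T \right)} = - 9 T - -12 = - 9 T + 12 = 12 - 9 T$)
$O{\left(40 \right)} 670 - -874 = \left(12 - 360\right) 670 - -874 = \left(12 - 360\right) 670 + 874 = \left(-348\right) 670 + 874 = -233160 + 874 = -232286$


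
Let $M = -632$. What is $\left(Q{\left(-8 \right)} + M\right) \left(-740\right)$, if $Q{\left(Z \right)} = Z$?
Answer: $473600$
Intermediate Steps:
$\left(Q{\left(-8 \right)} + M\right) \left(-740\right) = \left(-8 - 632\right) \left(-740\right) = \left(-640\right) \left(-740\right) = 473600$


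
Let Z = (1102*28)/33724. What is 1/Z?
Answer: 8431/7714 ≈ 1.0929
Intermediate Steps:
Z = 7714/8431 (Z = 30856*(1/33724) = 7714/8431 ≈ 0.91496)
1/Z = 1/(7714/8431) = 8431/7714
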